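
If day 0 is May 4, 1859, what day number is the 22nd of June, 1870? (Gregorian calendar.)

4067

May 4, 1859 → May 4, 1860: 366 days (Feb 29, 1860 is in that span).
May 4, 1860 → May 4, 1861: 365 days.
May 4, 1861 → May 4, 1862: 365 days.
May 4, 1862 → May 4, 1863: 365 days.
May 4, 1863 → May 4, 1864: 366 days (Feb 29, 1864 is in that span).
May 4, 1864 → May 4, 1865: 365 days.
May 4, 1865 → May 4, 1866: 365 days.
May 4, 1866 → May 4, 1867: 365 days.
May 4, 1867 → May 4, 1868: 366 days (Feb 29, 1868 is in that span).
May 4, 1868 → May 4, 1869: 365 days.
May 4, 1869 → May 4, 1870: 365 days.
May 4, 1870 → Jun 4, 1870: 31 days (May has 31).
Jun 4, 1870 → Jun 22, 1870: 18 days.
Total: 4067 days.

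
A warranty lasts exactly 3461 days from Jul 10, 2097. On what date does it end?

+365 (one year) → Jul 10, 2098 (3096 left).
+365 (one year) → Jul 10, 2099 (2731 left).
+365 (one year) → Jul 10, 2100 (2366 left).
+365 (one year) → Jul 10, 2101 (2001 left).
+365 (one year) → Jul 10, 2102 (1636 left).
+365 (one year) → Jul 10, 2103 (1271 left).
+366 (one year; includes Feb 29, 2104) → Jul 10, 2104 (905 left).
+365 (one year) → Jul 10, 2105 (540 left).
+365 (one year) → Jul 10, 2106 (175 left).
Jul has 31 days: +22 → Aug 1, 2106 (153 left).
Aug has 31 days: +31 → Sep 1, 2106 (122 left).
Sep has 30 days: +30 → Oct 1, 2106 (92 left).
Oct has 31 days: +31 → Nov 1, 2106 (61 left).
Nov has 30 days: +30 → Dec 1, 2106 (31 left).
Dec has 31 days: +31 → Jan 1, 2107 (0 left).

January 1, 2107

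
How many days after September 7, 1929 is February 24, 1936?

2361

Sep 7, 1929 → Sep 7, 1930: 365 days.
Sep 7, 1930 → Sep 7, 1931: 365 days.
Sep 7, 1931 → Sep 7, 1932: 366 days (Feb 29, 1932 is in that span).
Sep 7, 1932 → Sep 7, 1933: 365 days.
Sep 7, 1933 → Sep 7, 1934: 365 days.
Sep 7, 1934 → Sep 7, 1935: 365 days.
Sep 7, 1935 → Oct 7, 1935: 30 days (September has 30).
Oct 7, 1935 → Nov 7, 1935: 31 days (October has 31).
Nov 7, 1935 → Dec 7, 1935: 30 days (November has 30).
Dec 7, 1935 → Jan 7, 1936: 31 days (December has 31).
Jan 7, 1936 → Feb 7, 1936: 31 days (January has 31).
Feb 7, 1936 → Feb 24, 1936: 17 days.
Total: 2361 days.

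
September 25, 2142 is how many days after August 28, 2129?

Aug 28, 2129 → Aug 28, 2130: 365 days.
Aug 28, 2130 → Aug 28, 2131: 365 days.
Aug 28, 2131 → Aug 28, 2132: 366 days (Feb 29, 2132 is in that span).
Aug 28, 2132 → Aug 28, 2133: 365 days.
Aug 28, 2133 → Aug 28, 2134: 365 days.
Aug 28, 2134 → Aug 28, 2135: 365 days.
Aug 28, 2135 → Aug 28, 2136: 366 days (Feb 29, 2136 is in that span).
Aug 28, 2136 → Aug 28, 2137: 365 days.
Aug 28, 2137 → Aug 28, 2138: 365 days.
Aug 28, 2138 → Aug 28, 2139: 365 days.
Aug 28, 2139 → Aug 28, 2140: 366 days (Feb 29, 2140 is in that span).
Aug 28, 2140 → Aug 28, 2141: 365 days.
Aug 28, 2141 → Sep 28, 2141: 31 days (August has 31).
Sep 28, 2141 → Oct 28, 2141: 30 days (September has 30).
Oct 28, 2141 → Nov 28, 2141: 31 days (October has 31).
Nov 28, 2141 → Dec 28, 2141: 30 days (November has 30).
Dec 28, 2141 → Jan 28, 2142: 31 days (December has 31).
Jan 28, 2142 → Feb 28, 2142: 31 days (January has 31).
Feb 28, 2142 → Mar 28, 2142: 28 days (February has 28).
Mar 28, 2142 → Apr 28, 2142: 31 days (March has 31).
Apr 28, 2142 → May 28, 2142: 30 days (April has 30).
May 28, 2142 → Jun 28, 2142: 31 days (May has 31).
Jun 28, 2142 → Jul 28, 2142: 30 days (June has 30).
Jul 28, 2142 → Aug 28, 2142: 31 days (July has 31).
Aug 28, 2142 → Sep 25, 2142: 28 days.
Total: 4776 days.

4776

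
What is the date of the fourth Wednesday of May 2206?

May 1, 2206 is a Thursday.
The first Wednesday is therefore May 7 (6 days later).
The fourth Wednesday is 7 + 3×7 = May 28.

May 28, 2206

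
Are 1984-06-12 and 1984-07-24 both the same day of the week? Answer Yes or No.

From Jun 12, 1984 to Jul 24, 1984 is 42 days.
42 mod 7 = 0, so they are the same weekday.
(Jun 12, 1984 is a Tuesday; Jul 24, 1984 is a Tuesday.)

Yes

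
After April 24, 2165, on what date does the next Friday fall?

Apr 24, 2165 is a Wednesday.
From Wednesday to the next Friday is 2 days.
Apr 24, 2165 + 2 = Apr 26, 2165.

April 26, 2165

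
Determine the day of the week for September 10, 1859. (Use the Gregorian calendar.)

Doomsday rule: the anchor day for the 1800s is Friday. For year 59: 59÷12 = 4 r 11, and 11÷4 = 2, so 4+11+2 = 17.
Friday + 17 ≡ Monday — that's 1859's doomsday.
In September the doomsday date is Sep 5.
Sep 10 is 5 days after Sep 5; 5 mod 7 = 5, so Monday + 5 = Saturday.

Saturday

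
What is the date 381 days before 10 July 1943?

−10 → Jun 30, 1943 (end of Jun, 30 days; 371 left).
−30 → May 31, 1943 (end of May, 31 days; 341 left).
−31 → Apr 30, 1943 (end of Apr, 30 days; 310 left).
−30 → Mar 31, 1943 (end of Mar, 31 days; 280 left).
−31 → Feb 28, 1943 (end of Feb, 28 days; 249 left).
−28 → Jan 31, 1943 (end of Jan, 31 days; 221 left).
−31 → Dec 31, 1942 (end of Dec, 31 days; 190 left).
−31 → Nov 30, 1942 (end of Nov, 30 days; 159 left).
−30 → Oct 31, 1942 (end of Oct, 31 days; 129 left).
−31 → Sep 30, 1942 (end of Sep, 30 days; 98 left).
−30 → Aug 31, 1942 (end of Aug, 31 days; 68 left).
−31 → Jul 31, 1942 (end of Jul, 31 days; 37 left).
−31 → Jun 30, 1942 (end of Jun, 30 days; 6 left).
−6 → Jun 24, 1942.

June 24, 1942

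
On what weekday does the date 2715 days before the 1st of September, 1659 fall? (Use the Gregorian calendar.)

Sep 1, 1659 is a Monday.
2715 mod 7 = 6, so 2715 days before a Monday is Monday − 6 = Tuesday.

Tuesday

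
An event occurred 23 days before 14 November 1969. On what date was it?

October 22, 1969

−14 → Oct 31, 1969 (end of Oct, 31 days; 9 left).
−9 → Oct 22, 1969.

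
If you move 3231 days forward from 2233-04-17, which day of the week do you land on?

First find the weekday of Apr 17, 2233. Doomsday rule: the anchor day for the 2200s is Friday. For year 33: 33÷12 = 2 r 9, and 9÷4 = 2, so 2+9+2 = 13.
Friday + 13 ≡ Thursday — that's 2233's doomsday.
In April the doomsday date is Apr 4.
Apr 17 is 13 days after Apr 4; 13 mod 7 = 6, so Thursday + 6 = Wednesday.
3231 mod 7 = 4, so 3231 days after a Wednesday is Wednesday + 4 = Sunday.

Sunday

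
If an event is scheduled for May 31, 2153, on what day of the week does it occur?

Doomsday rule: the anchor day for the 2100s is Sunday. For year 53: 53÷12 = 4 r 5, and 5÷4 = 1, so 4+5+1 = 10.
Sunday + 10 ≡ Wednesday — that's 2153's doomsday.
In May the doomsday date is May 9.
May 31 is 22 days after May 9; 22 mod 7 = 1, so Wednesday + 1 = Thursday.

Thursday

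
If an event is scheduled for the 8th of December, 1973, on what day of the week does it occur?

Saturday

Doomsday rule: the anchor day for the 1900s is Wednesday. For year 73: 73÷12 = 6 r 1, and 1÷4 = 0, so 6+1+0 = 7.
Wednesday + 7 ≡ Wednesday — that's 1973's doomsday.
In December the doomsday date is Dec 12.
Dec 8 is 4 days before Dec 12; 4 mod 7 = 4, so Wednesday − 4 = Saturday.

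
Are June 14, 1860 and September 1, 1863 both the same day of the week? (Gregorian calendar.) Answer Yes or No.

No

From Jun 14, 1860 to Sep 1, 1863 is 1174 days.
1174 mod 7 = 5, so they are different weekdays.
(Jun 14, 1860 is a Thursday; Sep 1, 1863 is a Tuesday.)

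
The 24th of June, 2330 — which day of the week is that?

Doomsday rule: the anchor day for the 2300s is Wednesday. For year 30: 30÷12 = 2 r 6, and 6÷4 = 1, so 2+6+1 = 9.
Wednesday + 9 ≡ Friday — that's 2330's doomsday.
In June the doomsday date is Jun 6.
Jun 24 is 18 days after Jun 6; 18 mod 7 = 4, so Friday + 4 = Tuesday.

Tuesday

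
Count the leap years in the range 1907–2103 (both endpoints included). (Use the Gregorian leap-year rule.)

Multiples of 4 in [1907,2103]: 49.
Of those, multiples of 100: 2 (not leap unless ÷400).
Multiples of 400: 1.
Leap years = 49 − 2 + 1 = 48.

48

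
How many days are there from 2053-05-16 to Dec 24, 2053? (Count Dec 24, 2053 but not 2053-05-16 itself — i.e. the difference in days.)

222

May 16, 2053 → Jun 16, 2053: 31 days (May has 31).
Jun 16, 2053 → Jul 16, 2053: 30 days (June has 30).
Jul 16, 2053 → Aug 16, 2053: 31 days (July has 31).
Aug 16, 2053 → Sep 16, 2053: 31 days (August has 31).
Sep 16, 2053 → Oct 16, 2053: 30 days (September has 30).
Oct 16, 2053 → Nov 16, 2053: 31 days (October has 31).
Nov 16, 2053 → Dec 16, 2053: 30 days (November has 30).
Dec 16, 2053 → Dec 24, 2053: 8 days.
Total: 222 days.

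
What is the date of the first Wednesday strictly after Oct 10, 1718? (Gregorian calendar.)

Oct 10, 1718 is a Monday.
From Monday to the next Wednesday is 2 days.
Oct 10, 1718 + 2 = Oct 12, 1718.

October 12, 1718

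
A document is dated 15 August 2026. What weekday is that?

Saturday

Doomsday rule: the anchor day for the 2000s is Tuesday. For year 26: 26÷12 = 2 r 2, and 2÷4 = 0, so 2+2+0 = 4.
Tuesday + 4 ≡ Saturday — that's 2026's doomsday.
In August the doomsday date is Aug 8.
Aug 15 is 7 days after Aug 8; 7 mod 7 = 0, so Saturday + 0 = Saturday.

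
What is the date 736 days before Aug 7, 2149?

August 2, 2147

−365 (one year) → Aug 7, 2148 (371 left).
−7 → Jul 31, 2148 (end of Jul, 31 days; 364 left).
−31 → Jun 30, 2148 (end of Jun, 30 days; 333 left).
−30 → May 31, 2148 (end of May, 31 days; 303 left).
−31 → Apr 30, 2148 (end of Apr, 30 days; 272 left).
−30 → Mar 31, 2148 (end of Mar, 31 days; 242 left).
−31 → Feb 29, 2148 (end of Feb, 29 days; 211 left).
−29 → Jan 31, 2148 (end of Jan, 31 days; 182 left).
−31 → Dec 31, 2147 (end of Dec, 31 days; 151 left).
−31 → Nov 30, 2147 (end of Nov, 30 days; 120 left).
−30 → Oct 31, 2147 (end of Oct, 31 days; 90 left).
−31 → Sep 30, 2147 (end of Sep, 30 days; 59 left).
−30 → Aug 31, 2147 (end of Aug, 31 days; 29 left).
−29 → Aug 2, 2147.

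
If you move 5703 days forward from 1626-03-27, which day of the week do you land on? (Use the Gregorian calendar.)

First find the weekday of Mar 27, 1626. Doomsday rule: the anchor day for the 1600s is Tuesday. For year 26: 26÷12 = 2 r 2, and 2÷4 = 0, so 2+2+0 = 4.
Tuesday + 4 ≡ Saturday — that's 1626's doomsday.
In March the doomsday date is Mar 14.
Mar 27 is 13 days after Mar 14; 13 mod 7 = 6, so Saturday + 6 = Friday.
5703 mod 7 = 5, so 5703 days after a Friday is Friday + 5 = Wednesday.

Wednesday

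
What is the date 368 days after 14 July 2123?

Jul has 31 days: +18 → Aug 1, 2123 (350 left).
Aug has 31 days: +31 → Sep 1, 2123 (319 left).
Sep has 30 days: +30 → Oct 1, 2123 (289 left).
Oct has 31 days: +31 → Nov 1, 2123 (258 left).
Nov has 30 days: +30 → Dec 1, 2123 (228 left).
Dec has 31 days: +31 → Jan 1, 2124 (197 left).
Jan has 31 days: +31 → Feb 1, 2124 (166 left).
Feb has 29 days: +29 → Mar 1, 2124 (137 left).
Mar has 31 days: +31 → Apr 1, 2124 (106 left).
Apr has 30 days: +30 → May 1, 2124 (76 left).
May has 31 days: +31 → Jun 1, 2124 (45 left).
Jun has 30 days: +30 → Jul 1, 2124 (15 left).
+15 → Jul 16, 2124.

July 16, 2124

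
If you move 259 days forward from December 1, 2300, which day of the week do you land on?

Saturday

Dec 1, 2300 is a Saturday.
259 mod 7 = 0, so 259 days after a Saturday is Saturday + 0 = Saturday.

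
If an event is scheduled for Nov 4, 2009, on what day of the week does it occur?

Wednesday

January 1, 2009 is a Thursday.
Jan 1, 2009 → Feb 1, 2009: 31 days (January has 31).
Feb 1, 2009 → Mar 1, 2009: 28 days (February has 28).
Mar 1, 2009 → Apr 1, 2009: 31 days (March has 31).
Apr 1, 2009 → May 1, 2009: 30 days (April has 30).
May 1, 2009 → Jun 1, 2009: 31 days (May has 31).
Jun 1, 2009 → Jul 1, 2009: 30 days (June has 30).
Jul 1, 2009 → Aug 1, 2009: 31 days (July has 31).
Aug 1, 2009 → Sep 1, 2009: 31 days (August has 31).
Sep 1, 2009 → Oct 1, 2009: 30 days (September has 30).
Oct 1, 2009 → Nov 1, 2009: 31 days (October has 31).
Nov 1, 2009 → Nov 4, 2009: 3 days.
Total: 307 days.
307 mod 7 = 6, so Thursday + 6 = Wednesday.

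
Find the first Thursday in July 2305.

July 6, 2305

July 1, 2305 is a Saturday.
The first Thursday is therefore July 6 (5 days later).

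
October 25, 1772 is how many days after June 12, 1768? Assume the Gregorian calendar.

1596

Jun 12, 1768 → Jun 12, 1769: 365 days.
Jun 12, 1769 → Jun 12, 1770: 365 days.
Jun 12, 1770 → Jun 12, 1771: 365 days.
Jun 12, 1771 → Jun 12, 1772: 366 days (Feb 29, 1772 is in that span).
Jun 12, 1772 → Jul 12, 1772: 30 days (June has 30).
Jul 12, 1772 → Aug 12, 1772: 31 days (July has 31).
Aug 12, 1772 → Sep 12, 1772: 31 days (August has 31).
Sep 12, 1772 → Oct 12, 1772: 30 days (September has 30).
Oct 12, 1772 → Oct 25, 1772: 13 days.
Total: 1596 days.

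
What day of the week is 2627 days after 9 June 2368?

Jun 9, 2368 is a Sunday.
2627 mod 7 = 2, so 2627 days after a Sunday is Sunday + 2 = Tuesday.

Tuesday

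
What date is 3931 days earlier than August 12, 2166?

−365 (one year) → Aug 12, 2165 (3566 left).
−365 (one year) → Aug 12, 2164 (3201 left).
−366 (one year; includes Feb 29, 2164) → Aug 12, 2163 (2835 left).
−365 (one year) → Aug 12, 2162 (2470 left).
−365 (one year) → Aug 12, 2161 (2105 left).
−365 (one year) → Aug 12, 2160 (1740 left).
−366 (one year; includes Feb 29, 2160) → Aug 12, 2159 (1374 left).
−365 (one year) → Aug 12, 2158 (1009 left).
−365 (one year) → Aug 12, 2157 (644 left).
−365 (one year) → Aug 12, 2156 (279 left).
−12 → Jul 31, 2156 (end of Jul, 31 days; 267 left).
−31 → Jun 30, 2156 (end of Jun, 30 days; 236 left).
−30 → May 31, 2156 (end of May, 31 days; 206 left).
−31 → Apr 30, 2156 (end of Apr, 30 days; 175 left).
−30 → Mar 31, 2156 (end of Mar, 31 days; 145 left).
−31 → Feb 29, 2156 (end of Feb, 29 days; 114 left).
−29 → Jan 31, 2156 (end of Jan, 31 days; 85 left).
−31 → Dec 31, 2155 (end of Dec, 31 days; 54 left).
−31 → Nov 30, 2155 (end of Nov, 30 days; 23 left).
−23 → Nov 7, 2155.

November 7, 2155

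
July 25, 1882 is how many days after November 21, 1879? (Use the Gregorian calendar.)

Nov 21, 1879 → Nov 21, 1880: 366 days (Feb 29, 1880 is in that span).
Nov 21, 1880 → Nov 21, 1881: 365 days.
Nov 21, 1881 → Dec 21, 1881: 30 days (November has 30).
Dec 21, 1881 → Jan 21, 1882: 31 days (December has 31).
Jan 21, 1882 → Feb 21, 1882: 31 days (January has 31).
Feb 21, 1882 → Mar 21, 1882: 28 days (February has 28).
Mar 21, 1882 → Apr 21, 1882: 31 days (March has 31).
Apr 21, 1882 → May 21, 1882: 30 days (April has 30).
May 21, 1882 → Jun 21, 1882: 31 days (May has 31).
Jun 21, 1882 → Jul 21, 1882: 30 days (June has 30).
Jul 21, 1882 → Jul 25, 1882: 4 days.
Total: 977 days.

977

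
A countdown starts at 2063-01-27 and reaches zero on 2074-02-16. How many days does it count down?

4038

Jan 27, 2063 → Jan 27, 2064: 365 days.
Jan 27, 2064 → Jan 27, 2065: 366 days (Feb 29, 2064 is in that span).
Jan 27, 2065 → Jan 27, 2066: 365 days.
Jan 27, 2066 → Jan 27, 2067: 365 days.
Jan 27, 2067 → Jan 27, 2068: 365 days.
Jan 27, 2068 → Jan 27, 2069: 366 days (Feb 29, 2068 is in that span).
Jan 27, 2069 → Jan 27, 2070: 365 days.
Jan 27, 2070 → Jan 27, 2071: 365 days.
Jan 27, 2071 → Jan 27, 2072: 365 days.
Jan 27, 2072 → Jan 27, 2073: 366 days (Feb 29, 2072 is in that span).
Jan 27, 2073 → Feb 27, 2073: 31 days (January has 31).
Feb 27, 2073 → Mar 27, 2073: 28 days (February has 28).
Mar 27, 2073 → Apr 27, 2073: 31 days (March has 31).
Apr 27, 2073 → May 27, 2073: 30 days (April has 30).
May 27, 2073 → Jun 27, 2073: 31 days (May has 31).
Jun 27, 2073 → Jul 27, 2073: 30 days (June has 30).
Jul 27, 2073 → Aug 27, 2073: 31 days (July has 31).
Aug 27, 2073 → Sep 27, 2073: 31 days (August has 31).
Sep 27, 2073 → Oct 27, 2073: 30 days (September has 30).
Oct 27, 2073 → Nov 27, 2073: 31 days (October has 31).
Nov 27, 2073 → Dec 27, 2073: 30 days (November has 30).
Dec 27, 2073 → Jan 27, 2074: 31 days (December has 31).
Jan 27, 2074 → Feb 16, 2074: 20 days.
Total: 4038 days.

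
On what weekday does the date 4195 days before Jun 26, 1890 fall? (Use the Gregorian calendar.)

Tuesday

First find the weekday of Jun 26, 1890. Doomsday rule: the anchor day for the 1800s is Friday. For year 90: 90÷12 = 7 r 6, and 6÷4 = 1, so 7+6+1 = 14.
Friday + 14 ≡ Friday — that's 1890's doomsday.
In June the doomsday date is Jun 6.
Jun 26 is 20 days after Jun 6; 20 mod 7 = 6, so Friday + 6 = Thursday.
4195 mod 7 = 2, so 4195 days before a Thursday is Thursday − 2 = Tuesday.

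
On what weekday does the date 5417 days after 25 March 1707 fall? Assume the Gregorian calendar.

Thursday

Mar 25, 1707 is a Friday.
5417 mod 7 = 6, so 5417 days after a Friday is Friday + 6 = Thursday.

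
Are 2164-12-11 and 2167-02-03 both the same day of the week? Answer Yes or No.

From Dec 11, 2164 to Feb 3, 2167 is 784 days.
784 mod 7 = 0, so they are the same weekday.
(Dec 11, 2164 is a Tuesday; Feb 3, 2167 is a Tuesday.)

Yes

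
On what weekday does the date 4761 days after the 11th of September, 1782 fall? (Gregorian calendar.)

Sep 11, 1782 is a Wednesday.
4761 mod 7 = 1, so 4761 days after a Wednesday is Wednesday + 1 = Thursday.

Thursday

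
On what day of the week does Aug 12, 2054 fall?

January 1, 2054 is a Thursday.
Jan 1, 2054 → Feb 1, 2054: 31 days (January has 31).
Feb 1, 2054 → Mar 1, 2054: 28 days (February has 28).
Mar 1, 2054 → Apr 1, 2054: 31 days (March has 31).
Apr 1, 2054 → May 1, 2054: 30 days (April has 30).
May 1, 2054 → Jun 1, 2054: 31 days (May has 31).
Jun 1, 2054 → Jul 1, 2054: 30 days (June has 30).
Jul 1, 2054 → Aug 1, 2054: 31 days (July has 31).
Aug 1, 2054 → Aug 12, 2054: 11 days.
Total: 223 days.
223 mod 7 = 6, so Thursday + 6 = Wednesday.

Wednesday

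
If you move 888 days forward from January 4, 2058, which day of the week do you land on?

Thursday

Jan 4, 2058 is a Friday.
888 mod 7 = 6, so 888 days after a Friday is Friday + 6 = Thursday.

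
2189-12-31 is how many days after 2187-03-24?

Mar 24, 2187 → Mar 24, 2188: 366 days (Feb 29, 2188 is in that span).
Mar 24, 2188 → Mar 24, 2189: 365 days.
Mar 24, 2189 → Apr 24, 2189: 31 days (March has 31).
Apr 24, 2189 → May 24, 2189: 30 days (April has 30).
May 24, 2189 → Jun 24, 2189: 31 days (May has 31).
Jun 24, 2189 → Jul 24, 2189: 30 days (June has 30).
Jul 24, 2189 → Aug 24, 2189: 31 days (July has 31).
Aug 24, 2189 → Sep 24, 2189: 31 days (August has 31).
Sep 24, 2189 → Oct 24, 2189: 30 days (September has 30).
Oct 24, 2189 → Nov 24, 2189: 31 days (October has 31).
Nov 24, 2189 → Dec 24, 2189: 30 days (November has 30).
Dec 24, 2189 → Dec 31, 2189: 7 days.
Total: 1013 days.

1013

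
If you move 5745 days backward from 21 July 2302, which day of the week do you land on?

Jul 21, 2302 is a Monday.
5745 mod 7 = 5, so 5745 days before a Monday is Monday − 5 = Wednesday.

Wednesday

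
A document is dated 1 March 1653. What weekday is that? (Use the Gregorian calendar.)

Saturday

Doomsday rule: the anchor day for the 1600s is Tuesday. For year 53: 53÷12 = 4 r 5, and 5÷4 = 1, so 4+5+1 = 10.
Tuesday + 10 ≡ Friday — that's 1653's doomsday.
In March the doomsday date is Mar 14.
Mar 1 is 13 days before Mar 14; 13 mod 7 = 6, so Friday − 6 = Saturday.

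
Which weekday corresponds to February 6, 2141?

Monday

Doomsday rule: the anchor day for the 2100s is Sunday. For year 41: 41÷12 = 3 r 5, and 5÷4 = 1, so 3+5+1 = 9.
Sunday + 9 ≡ Tuesday — that's 2141's doomsday.
In February the doomsday date is Feb 28 (2141 is not a leap year).
Feb 6 is 22 days before Feb 28; 22 mod 7 = 1, so Tuesday − 1 = Monday.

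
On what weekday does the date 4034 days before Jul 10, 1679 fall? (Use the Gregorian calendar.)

Saturday

First find the weekday of Jul 10, 1679. Doomsday rule: the anchor day for the 1600s is Tuesday. For year 79: 79÷12 = 6 r 7, and 7÷4 = 1, so 6+7+1 = 14.
Tuesday + 14 ≡ Tuesday — that's 1679's doomsday.
In July the doomsday date is Jul 11.
Jul 10 is 1 day before Jul 11; 1 mod 7 = 1, so Tuesday − 1 = Monday.
4034 mod 7 = 2, so 4034 days before a Monday is Monday − 2 = Saturday.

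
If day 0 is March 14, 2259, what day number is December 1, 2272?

Mar 14, 2259 → Mar 14, 2260: 366 days (Feb 29, 2260 is in that span).
Mar 14, 2260 → Mar 14, 2261: 365 days.
Mar 14, 2261 → Mar 14, 2262: 365 days.
Mar 14, 2262 → Mar 14, 2263: 365 days.
Mar 14, 2263 → Mar 14, 2264: 366 days (Feb 29, 2264 is in that span).
Mar 14, 2264 → Mar 14, 2265: 365 days.
Mar 14, 2265 → Mar 14, 2266: 365 days.
Mar 14, 2266 → Mar 14, 2267: 365 days.
Mar 14, 2267 → Mar 14, 2268: 366 days (Feb 29, 2268 is in that span).
Mar 14, 2268 → Mar 14, 2269: 365 days.
Mar 14, 2269 → Mar 14, 2270: 365 days.
Mar 14, 2270 → Mar 14, 2271: 365 days.
Mar 14, 2271 → Mar 14, 2272: 366 days (Feb 29, 2272 is in that span).
Mar 14, 2272 → Apr 14, 2272: 31 days (March has 31).
Apr 14, 2272 → May 14, 2272: 30 days (April has 30).
May 14, 2272 → Jun 14, 2272: 31 days (May has 31).
Jun 14, 2272 → Jul 14, 2272: 30 days (June has 30).
Jul 14, 2272 → Aug 14, 2272: 31 days (July has 31).
Aug 14, 2272 → Sep 14, 2272: 31 days (August has 31).
Sep 14, 2272 → Oct 14, 2272: 30 days (September has 30).
Oct 14, 2272 → Nov 14, 2272: 31 days (October has 31).
Nov 14, 2272 → Dec 1, 2272: 17 days.
Total: 5011 days.

5011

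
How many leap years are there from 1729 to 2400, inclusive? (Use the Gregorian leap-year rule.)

163

Multiples of 4 in [1729,2400]: 168.
Of those, multiples of 100: 7 (not leap unless ÷400).
Multiples of 400: 2.
Leap years = 168 − 7 + 2 = 163.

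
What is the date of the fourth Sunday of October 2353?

October 25, 2353

October 1, 2353 is a Thursday.
The first Sunday is therefore October 4 (3 days later).
The fourth Sunday is 4 + 3×7 = October 25.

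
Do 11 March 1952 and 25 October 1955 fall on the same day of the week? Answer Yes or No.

From Mar 11, 1952 to Oct 25, 1955 is 1323 days.
1323 mod 7 = 0, so they are the same weekday.
(Mar 11, 1952 is a Tuesday; Oct 25, 1955 is a Tuesday.)

Yes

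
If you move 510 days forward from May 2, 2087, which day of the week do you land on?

Thursday

First find the weekday of May 2, 2087. Doomsday rule: the anchor day for the 2000s is Tuesday. For year 87: 87÷12 = 7 r 3, and 3÷4 = 0, so 7+3+0 = 10.
Tuesday + 10 ≡ Friday — that's 2087's doomsday.
In May the doomsday date is May 9.
May 2 is 7 days before May 9; 7 mod 7 = 0, so Friday − 0 = Friday.
510 mod 7 = 6, so 510 days after a Friday is Friday + 6 = Thursday.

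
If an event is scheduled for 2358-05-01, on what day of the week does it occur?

Doomsday rule: the anchor day for the 2300s is Wednesday. For year 58: 58÷12 = 4 r 10, and 10÷4 = 2, so 4+10+2 = 16.
Wednesday + 16 ≡ Friday — that's 2358's doomsday.
In May the doomsday date is May 9.
May 1 is 8 days before May 9; 8 mod 7 = 1, so Friday − 1 = Thursday.

Thursday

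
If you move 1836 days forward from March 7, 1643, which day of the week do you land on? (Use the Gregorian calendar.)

First find the weekday of Mar 7, 1643. Doomsday rule: the anchor day for the 1600s is Tuesday. For year 43: 43÷12 = 3 r 7, and 7÷4 = 1, so 3+7+1 = 11.
Tuesday + 11 ≡ Saturday — that's 1643's doomsday.
In March the doomsday date is Mar 14.
Mar 7 is 7 days before Mar 14; 7 mod 7 = 0, so Saturday − 0 = Saturday.
1836 mod 7 = 2, so 1836 days after a Saturday is Saturday + 2 = Monday.

Monday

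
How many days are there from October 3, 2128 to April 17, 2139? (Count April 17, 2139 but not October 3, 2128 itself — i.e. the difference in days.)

3848

Oct 3, 2128 → Oct 3, 2129: 365 days.
Oct 3, 2129 → Oct 3, 2130: 365 days.
Oct 3, 2130 → Oct 3, 2131: 365 days.
Oct 3, 2131 → Oct 3, 2132: 366 days (Feb 29, 2132 is in that span).
Oct 3, 2132 → Oct 3, 2133: 365 days.
Oct 3, 2133 → Oct 3, 2134: 365 days.
Oct 3, 2134 → Oct 3, 2135: 365 days.
Oct 3, 2135 → Oct 3, 2136: 366 days (Feb 29, 2136 is in that span).
Oct 3, 2136 → Oct 3, 2137: 365 days.
Oct 3, 2137 → Oct 3, 2138: 365 days.
Oct 3, 2138 → Nov 3, 2138: 31 days (October has 31).
Nov 3, 2138 → Dec 3, 2138: 30 days (November has 30).
Dec 3, 2138 → Jan 3, 2139: 31 days (December has 31).
Jan 3, 2139 → Feb 3, 2139: 31 days (January has 31).
Feb 3, 2139 → Mar 3, 2139: 28 days (February has 28).
Mar 3, 2139 → Apr 3, 2139: 31 days (March has 31).
Apr 3, 2139 → Apr 17, 2139: 14 days.
Total: 3848 days.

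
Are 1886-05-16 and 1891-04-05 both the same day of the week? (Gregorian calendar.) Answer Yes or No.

From May 16, 1886 to Apr 5, 1891 is 1785 days.
1785 mod 7 = 0, so they are the same weekday.
(May 16, 1886 is a Sunday; Apr 5, 1891 is a Sunday.)

Yes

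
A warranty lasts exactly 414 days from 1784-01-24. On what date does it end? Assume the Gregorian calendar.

+366 (one year; includes Feb 29, 1784) → Jan 24, 1785 (48 left).
Jan has 31 days: +8 → Feb 1, 1785 (40 left).
Feb has 28 days: +28 → Mar 1, 1785 (12 left).
+12 → Mar 13, 1785.

March 13, 1785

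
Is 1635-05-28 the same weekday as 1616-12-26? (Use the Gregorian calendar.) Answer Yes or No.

From Dec 26, 1616 to May 28, 1635 is 6727 days.
6727 mod 7 = 0, so they are the same weekday.
(Dec 26, 1616 is a Monday; May 28, 1635 is a Monday.)

Yes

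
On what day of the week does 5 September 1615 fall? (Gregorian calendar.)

Saturday

Doomsday rule: the anchor day for the 1600s is Tuesday. For year 15: 15÷12 = 1 r 3, and 3÷4 = 0, so 1+3+0 = 4.
Tuesday + 4 ≡ Saturday — that's 1615's doomsday.
In September the doomsday date is Sep 5.
Sep 5 is the doomsday itself: Saturday.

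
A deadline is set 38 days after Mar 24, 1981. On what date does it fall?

Mar has 31 days: +8 → Apr 1, 1981 (30 left).
Apr has 30 days: +30 → May 1, 1981 (0 left).

May 1, 1981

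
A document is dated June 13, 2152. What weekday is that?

Tuesday

Doomsday rule: the anchor day for the 2100s is Sunday. For year 52: 52÷12 = 4 r 4, and 4÷4 = 1, so 4+4+1 = 9.
Sunday + 9 ≡ Tuesday — that's 2152's doomsday.
In June the doomsday date is Jun 6.
Jun 13 is 7 days after Jun 6; 7 mod 7 = 0, so Tuesday + 0 = Tuesday.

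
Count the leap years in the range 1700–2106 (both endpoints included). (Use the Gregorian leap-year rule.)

98

Multiples of 4 in [1700,2106]: 102.
Of those, multiples of 100: 5 (not leap unless ÷400).
Multiples of 400: 1.
Leap years = 102 − 5 + 1 = 98.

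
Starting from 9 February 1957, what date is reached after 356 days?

Feb has 28 days: +20 → Mar 1, 1957 (336 left).
Mar has 31 days: +31 → Apr 1, 1957 (305 left).
Apr has 30 days: +30 → May 1, 1957 (275 left).
May has 31 days: +31 → Jun 1, 1957 (244 left).
Jun has 30 days: +30 → Jul 1, 1957 (214 left).
Jul has 31 days: +31 → Aug 1, 1957 (183 left).
Aug has 31 days: +31 → Sep 1, 1957 (152 left).
Sep has 30 days: +30 → Oct 1, 1957 (122 left).
Oct has 31 days: +31 → Nov 1, 1957 (91 left).
Nov has 30 days: +30 → Dec 1, 1957 (61 left).
Dec has 31 days: +31 → Jan 1, 1958 (30 left).
+30 → Jan 31, 1958.

January 31, 1958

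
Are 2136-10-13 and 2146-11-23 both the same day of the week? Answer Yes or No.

From Oct 13, 2136 to Nov 23, 2146 is 3693 days.
3693 mod 7 = 4, so they are different weekdays.
(Oct 13, 2136 is a Saturday; Nov 23, 2146 is a Wednesday.)

No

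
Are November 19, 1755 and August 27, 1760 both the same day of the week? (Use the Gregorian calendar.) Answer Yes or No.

From Nov 19, 1755 to Aug 27, 1760 is 1743 days.
1743 mod 7 = 0, so they are the same weekday.
(Nov 19, 1755 is a Wednesday; Aug 27, 1760 is a Wednesday.)

Yes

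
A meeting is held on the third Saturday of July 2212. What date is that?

July 1, 2212 is a Wednesday.
The first Saturday is therefore July 4 (3 days later).
The third Saturday is 4 + 2×7 = July 18.

July 18, 2212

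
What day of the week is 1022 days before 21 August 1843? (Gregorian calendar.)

First find the weekday of Aug 21, 1843. Doomsday rule: the anchor day for the 1800s is Friday. For year 43: 43÷12 = 3 r 7, and 7÷4 = 1, so 3+7+1 = 11.
Friday + 11 ≡ Tuesday — that's 1843's doomsday.
In August the doomsday date is Aug 8.
Aug 21 is 13 days after Aug 8; 13 mod 7 = 6, so Tuesday + 6 = Monday.
1022 mod 7 = 0, so 1022 days before a Monday is Monday − 0 = Monday.

Monday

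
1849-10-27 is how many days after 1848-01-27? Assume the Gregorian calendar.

639

Jan 27, 1848 → Jan 27, 1849: 366 days (Feb 29, 1848 is in that span).
Jan 27, 1849 → Feb 27, 1849: 31 days (January has 31).
Feb 27, 1849 → Mar 27, 1849: 28 days (February has 28).
Mar 27, 1849 → Apr 27, 1849: 31 days (March has 31).
Apr 27, 1849 → May 27, 1849: 30 days (April has 30).
May 27, 1849 → Jun 27, 1849: 31 days (May has 31).
Jun 27, 1849 → Jul 27, 1849: 30 days (June has 30).
Jul 27, 1849 → Aug 27, 1849: 31 days (July has 31).
Aug 27, 1849 → Sep 27, 1849: 31 days (August has 31).
Sep 27, 1849 → Oct 27, 1849: 30 days.
Total: 639 days.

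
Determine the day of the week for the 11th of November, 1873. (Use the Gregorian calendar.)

Doomsday rule: the anchor day for the 1800s is Friday. For year 73: 73÷12 = 6 r 1, and 1÷4 = 0, so 6+1+0 = 7.
Friday + 7 ≡ Friday — that's 1873's doomsday.
In November the doomsday date is Nov 7.
Nov 11 is 4 days after Nov 7; 4 mod 7 = 4, so Friday + 4 = Tuesday.

Tuesday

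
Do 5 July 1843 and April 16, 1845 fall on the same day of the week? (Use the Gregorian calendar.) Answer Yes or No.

From Jul 5, 1843 to Apr 16, 1845 is 651 days.
651 mod 7 = 0, so they are the same weekday.
(Jul 5, 1843 is a Wednesday; Apr 16, 1845 is a Wednesday.)

Yes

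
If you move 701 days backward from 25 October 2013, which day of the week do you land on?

Thursday

Oct 25, 2013 is a Friday.
701 mod 7 = 1, so 701 days before a Friday is Friday − 1 = Thursday.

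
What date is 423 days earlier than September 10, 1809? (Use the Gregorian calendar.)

July 14, 1808

−365 (one year) → Sep 10, 1808 (58 left).
−10 → Aug 31, 1808 (end of Aug, 31 days; 48 left).
−31 → Jul 31, 1808 (end of Jul, 31 days; 17 left).
−17 → Jul 14, 1808.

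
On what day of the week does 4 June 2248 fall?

Doomsday rule: the anchor day for the 2200s is Friday. For year 48: 48÷12 = 4 r 0, and 0÷4 = 0, so 4+0+0 = 4.
Friday + 4 ≡ Tuesday — that's 2248's doomsday.
In June the doomsday date is Jun 6.
Jun 4 is 2 days before Jun 6; 2 mod 7 = 2, so Tuesday − 2 = Sunday.

Sunday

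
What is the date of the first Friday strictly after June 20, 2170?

June 22, 2170

Jun 20, 2170 is a Wednesday.
From Wednesday to the next Friday is 2 days.
Jun 20, 2170 + 2 = Jun 22, 2170.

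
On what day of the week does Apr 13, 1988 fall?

Wednesday

Doomsday rule: the anchor day for the 1900s is Wednesday. For year 88: 88÷12 = 7 r 4, and 4÷4 = 1, so 7+4+1 = 12.
Wednesday + 12 ≡ Monday — that's 1988's doomsday.
In April the doomsday date is Apr 4.
Apr 13 is 9 days after Apr 4; 9 mod 7 = 2, so Monday + 2 = Wednesday.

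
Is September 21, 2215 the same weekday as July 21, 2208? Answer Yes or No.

From Jul 21, 2208 to Sep 21, 2215 is 2618 days.
2618 mod 7 = 0, so they are the same weekday.
(Jul 21, 2208 is a Thursday; Sep 21, 2215 is a Thursday.)

Yes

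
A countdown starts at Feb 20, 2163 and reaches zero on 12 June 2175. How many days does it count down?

Feb 20, 2163 → Feb 20, 2164: 365 days.
Feb 20, 2164 → Feb 20, 2165: 366 days (Feb 29, 2164 is in that span).
Feb 20, 2165 → Feb 20, 2166: 365 days.
Feb 20, 2166 → Feb 20, 2167: 365 days.
Feb 20, 2167 → Feb 20, 2168: 365 days.
Feb 20, 2168 → Feb 20, 2169: 366 days (Feb 29, 2168 is in that span).
Feb 20, 2169 → Feb 20, 2170: 365 days.
Feb 20, 2170 → Feb 20, 2171: 365 days.
Feb 20, 2171 → Feb 20, 2172: 365 days.
Feb 20, 2172 → Feb 20, 2173: 366 days (Feb 29, 2172 is in that span).
Feb 20, 2173 → Feb 20, 2174: 365 days.
Feb 20, 2174 → Feb 20, 2175: 365 days.
Feb 20, 2175 → Mar 20, 2175: 28 days (February has 28).
Mar 20, 2175 → Apr 20, 2175: 31 days (March has 31).
Apr 20, 2175 → May 20, 2175: 30 days (April has 30).
May 20, 2175 → Jun 12, 2175: 23 days.
Total: 4495 days.

4495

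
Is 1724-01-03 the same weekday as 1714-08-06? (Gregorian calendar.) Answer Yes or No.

Yes

From Aug 6, 1714 to Jan 3, 1724 is 3437 days.
3437 mod 7 = 0, so they are the same weekday.
(Aug 6, 1714 is a Monday; Jan 3, 1724 is a Monday.)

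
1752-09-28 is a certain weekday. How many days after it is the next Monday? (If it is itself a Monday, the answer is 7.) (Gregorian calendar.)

4

Sep 28, 1752 is a Thursday.
From Thursday to the next Monday is 4 days.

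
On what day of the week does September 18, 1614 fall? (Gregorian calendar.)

Doomsday rule: the anchor day for the 1600s is Tuesday. For year 14: 14÷12 = 1 r 2, and 2÷4 = 0, so 1+2+0 = 3.
Tuesday + 3 ≡ Friday — that's 1614's doomsday.
In September the doomsday date is Sep 5.
Sep 18 is 13 days after Sep 5; 13 mod 7 = 6, so Friday + 6 = Thursday.

Thursday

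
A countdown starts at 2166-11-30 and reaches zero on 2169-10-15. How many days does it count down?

1050

Nov 30, 2166 → Nov 30, 2167: 365 days.
Nov 30, 2167 → Nov 30, 2168: 366 days (Feb 29, 2168 is in that span).
Nov 30, 2168 → Dec 30, 2168: 30 days (November has 30).
Dec 30, 2168 → Jan 30, 2169: 31 days (December has 31).
Jan 30, 2169 → Feb 28, 2169: 29 days (January has 31).
Feb 28, 2169 → Mar 28, 2169: 28 days (February has 28).
Mar 28, 2169 → Apr 28, 2169: 31 days (March has 31).
Apr 28, 2169 → May 28, 2169: 30 days (April has 30).
May 28, 2169 → Jun 28, 2169: 31 days (May has 31).
Jun 28, 2169 → Jul 28, 2169: 30 days (June has 30).
Jul 28, 2169 → Aug 28, 2169: 31 days (July has 31).
Aug 28, 2169 → Sep 28, 2169: 31 days (August has 31).
Sep 28, 2169 → Oct 15, 2169: 17 days.
Total: 1050 days.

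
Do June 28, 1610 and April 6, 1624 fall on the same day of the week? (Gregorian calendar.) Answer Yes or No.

From Jun 28, 1610 to Apr 6, 1624 is 5031 days.
5031 mod 7 = 5, so they are different weekdays.
(Jun 28, 1610 is a Monday; Apr 6, 1624 is a Saturday.)

No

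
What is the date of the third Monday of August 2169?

August 1, 2169 is a Tuesday.
The first Monday is therefore August 7 (6 days later).
The third Monday is 7 + 2×7 = August 21.

August 21, 2169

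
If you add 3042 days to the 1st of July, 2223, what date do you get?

+366 (one year; includes Feb 29, 2224) → Jul 1, 2224 (2676 left).
+365 (one year) → Jul 1, 2225 (2311 left).
+365 (one year) → Jul 1, 2226 (1946 left).
+365 (one year) → Jul 1, 2227 (1581 left).
+366 (one year; includes Feb 29, 2228) → Jul 1, 2228 (1215 left).
+365 (one year) → Jul 1, 2229 (850 left).
+365 (one year) → Jul 1, 2230 (485 left).
+365 (one year) → Jul 1, 2231 (120 left).
Jul has 31 days: +31 → Aug 1, 2231 (89 left).
Aug has 31 days: +31 → Sep 1, 2231 (58 left).
Sep has 30 days: +30 → Oct 1, 2231 (28 left).
+28 → Oct 29, 2231.

October 29, 2231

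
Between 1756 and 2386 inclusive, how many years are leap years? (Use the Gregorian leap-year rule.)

Multiples of 4 in [1756,2386]: 158.
Of those, multiples of 100: 6 (not leap unless ÷400).
Multiples of 400: 1.
Leap years = 158 − 6 + 1 = 153.

153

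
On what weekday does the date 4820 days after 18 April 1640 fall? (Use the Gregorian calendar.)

First find the weekday of Apr 18, 1640. Doomsday rule: the anchor day for the 1600s is Tuesday. For year 40: 40÷12 = 3 r 4, and 4÷4 = 1, so 3+4+1 = 8.
Tuesday + 8 ≡ Wednesday — that's 1640's doomsday.
In April the doomsday date is Apr 4.
Apr 18 is 14 days after Apr 4; 14 mod 7 = 0, so Wednesday + 0 = Wednesday.
4820 mod 7 = 4, so 4820 days after a Wednesday is Wednesday + 4 = Sunday.

Sunday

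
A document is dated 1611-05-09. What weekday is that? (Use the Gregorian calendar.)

Doomsday rule: the anchor day for the 1600s is Tuesday. For year 11: 11÷12 = 0 r 11, and 11÷4 = 2, so 0+11+2 = 13.
Tuesday + 13 ≡ Monday — that's 1611's doomsday.
In May the doomsday date is May 9.
May 9 is the doomsday itself: Monday.

Monday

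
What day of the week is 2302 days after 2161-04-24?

Apr 24, 2161 is a Friday.
2302 mod 7 = 6, so 2302 days after a Friday is Friday + 6 = Thursday.

Thursday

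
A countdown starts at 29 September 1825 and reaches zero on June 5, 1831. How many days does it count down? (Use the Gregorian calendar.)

2075

Sep 29, 1825 → Sep 29, 1826: 365 days.
Sep 29, 1826 → Sep 29, 1827: 365 days.
Sep 29, 1827 → Sep 29, 1828: 366 days (Feb 29, 1828 is in that span).
Sep 29, 1828 → Sep 29, 1829: 365 days.
Sep 29, 1829 → Sep 29, 1830: 365 days.
Sep 29, 1830 → Oct 29, 1830: 30 days (September has 30).
Oct 29, 1830 → Nov 29, 1830: 31 days (October has 31).
Nov 29, 1830 → Dec 29, 1830: 30 days (November has 30).
Dec 29, 1830 → Jan 29, 1831: 31 days (December has 31).
Jan 29, 1831 → Feb 28, 1831: 30 days (January has 31).
Feb 28, 1831 → Mar 28, 1831: 28 days (February has 28).
Mar 28, 1831 → Apr 28, 1831: 31 days (March has 31).
Apr 28, 1831 → May 28, 1831: 30 days (April has 30).
May 28, 1831 → Jun 5, 1831: 8 days.
Total: 2075 days.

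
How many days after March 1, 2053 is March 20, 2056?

Mar 1, 2053 → Mar 1, 2054: 365 days.
Mar 1, 2054 → Mar 1, 2055: 365 days.
Mar 1, 2055 → Apr 1, 2055: 31 days (March has 31).
Apr 1, 2055 → May 1, 2055: 30 days (April has 30).
May 1, 2055 → Jun 1, 2055: 31 days (May has 31).
Jun 1, 2055 → Jul 1, 2055: 30 days (June has 30).
Jul 1, 2055 → Aug 1, 2055: 31 days (July has 31).
Aug 1, 2055 → Sep 1, 2055: 31 days (August has 31).
Sep 1, 2055 → Oct 1, 2055: 30 days (September has 30).
Oct 1, 2055 → Nov 1, 2055: 31 days (October has 31).
Nov 1, 2055 → Dec 1, 2055: 30 days (November has 30).
Dec 1, 2055 → Jan 1, 2056: 31 days (December has 31).
Jan 1, 2056 → Feb 1, 2056: 31 days (January has 31).
Feb 1, 2056 → Mar 1, 2056: 29 days (February has 29).
Mar 1, 2056 → Mar 20, 2056: 19 days.
Total: 1115 days.

1115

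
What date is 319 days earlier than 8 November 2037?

−8 → Oct 31, 2037 (end of Oct, 31 days; 311 left).
−31 → Sep 30, 2037 (end of Sep, 30 days; 280 left).
−30 → Aug 31, 2037 (end of Aug, 31 days; 250 left).
−31 → Jul 31, 2037 (end of Jul, 31 days; 219 left).
−31 → Jun 30, 2037 (end of Jun, 30 days; 188 left).
−30 → May 31, 2037 (end of May, 31 days; 158 left).
−31 → Apr 30, 2037 (end of Apr, 30 days; 127 left).
−30 → Mar 31, 2037 (end of Mar, 31 days; 97 left).
−31 → Feb 28, 2037 (end of Feb, 28 days; 66 left).
−28 → Jan 31, 2037 (end of Jan, 31 days; 38 left).
−31 → Dec 31, 2036 (end of Dec, 31 days; 7 left).
−7 → Dec 24, 2036.

December 24, 2036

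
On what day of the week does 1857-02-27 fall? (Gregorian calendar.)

Doomsday rule: the anchor day for the 1800s is Friday. For year 57: 57÷12 = 4 r 9, and 9÷4 = 2, so 4+9+2 = 15.
Friday + 15 ≡ Saturday — that's 1857's doomsday.
In February the doomsday date is Feb 28 (1857 is not a leap year).
Feb 27 is 1 day before Feb 28; 1 mod 7 = 1, so Saturday − 1 = Friday.

Friday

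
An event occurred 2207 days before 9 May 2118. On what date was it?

−365 (one year) → May 9, 2117 (1842 left).
−365 (one year) → May 9, 2116 (1477 left).
−366 (one year; includes Feb 29, 2116) → May 9, 2115 (1111 left).
−365 (one year) → May 9, 2114 (746 left).
−365 (one year) → May 9, 2113 (381 left).
−9 → Apr 30, 2113 (end of Apr, 30 days; 372 left).
−30 → Mar 31, 2113 (end of Mar, 31 days; 342 left).
−31 → Feb 28, 2113 (end of Feb, 28 days; 311 left).
−28 → Jan 31, 2113 (end of Jan, 31 days; 283 left).
−31 → Dec 31, 2112 (end of Dec, 31 days; 252 left).
−31 → Nov 30, 2112 (end of Nov, 30 days; 221 left).
−30 → Oct 31, 2112 (end of Oct, 31 days; 191 left).
−31 → Sep 30, 2112 (end of Sep, 30 days; 160 left).
−30 → Aug 31, 2112 (end of Aug, 31 days; 130 left).
−31 → Jul 31, 2112 (end of Jul, 31 days; 99 left).
−31 → Jun 30, 2112 (end of Jun, 30 days; 68 left).
−30 → May 31, 2112 (end of May, 31 days; 38 left).
−31 → Apr 30, 2112 (end of Apr, 30 days; 7 left).
−7 → Apr 23, 2112.

April 23, 2112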